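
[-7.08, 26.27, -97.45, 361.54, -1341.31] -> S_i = -7.08*(-3.71)^i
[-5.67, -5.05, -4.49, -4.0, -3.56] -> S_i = -5.67*0.89^i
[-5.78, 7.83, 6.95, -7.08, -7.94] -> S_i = Random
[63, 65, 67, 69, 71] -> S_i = 63 + 2*i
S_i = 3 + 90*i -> [3, 93, 183, 273, 363]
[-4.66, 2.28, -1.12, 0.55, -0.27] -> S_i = -4.66*(-0.49)^i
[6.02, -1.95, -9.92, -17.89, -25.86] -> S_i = 6.02 + -7.97*i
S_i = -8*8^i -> [-8, -64, -512, -4096, -32768]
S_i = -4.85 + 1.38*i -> [-4.85, -3.47, -2.09, -0.71, 0.67]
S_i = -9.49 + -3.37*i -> [-9.49, -12.86, -16.23, -19.6, -22.97]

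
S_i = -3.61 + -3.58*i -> [-3.61, -7.19, -10.77, -14.35, -17.93]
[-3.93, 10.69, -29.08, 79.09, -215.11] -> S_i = -3.93*(-2.72)^i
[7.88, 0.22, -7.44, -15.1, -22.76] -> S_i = 7.88 + -7.66*i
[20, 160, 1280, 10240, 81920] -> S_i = 20*8^i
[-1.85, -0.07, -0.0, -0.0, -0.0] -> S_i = -1.85*0.04^i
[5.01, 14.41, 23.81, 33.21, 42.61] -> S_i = 5.01 + 9.40*i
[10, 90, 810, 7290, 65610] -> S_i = 10*9^i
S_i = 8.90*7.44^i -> [8.9, 66.22, 492.65, 3665.29, 27269.79]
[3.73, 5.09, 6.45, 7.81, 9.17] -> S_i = 3.73 + 1.36*i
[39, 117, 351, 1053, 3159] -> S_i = 39*3^i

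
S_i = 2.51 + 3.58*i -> [2.51, 6.09, 9.67, 13.25, 16.83]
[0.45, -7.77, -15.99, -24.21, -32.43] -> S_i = 0.45 + -8.22*i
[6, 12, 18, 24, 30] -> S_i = 6 + 6*i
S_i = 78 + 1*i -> [78, 79, 80, 81, 82]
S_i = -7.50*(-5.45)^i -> [-7.5, 40.88, -222.77, 1214.09, -6616.79]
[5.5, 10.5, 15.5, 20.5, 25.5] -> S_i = 5.50 + 5.00*i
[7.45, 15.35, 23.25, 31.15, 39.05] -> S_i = 7.45 + 7.90*i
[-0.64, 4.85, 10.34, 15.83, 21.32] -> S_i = -0.64 + 5.49*i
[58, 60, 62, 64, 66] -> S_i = 58 + 2*i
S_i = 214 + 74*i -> [214, 288, 362, 436, 510]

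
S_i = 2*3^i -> [2, 6, 18, 54, 162]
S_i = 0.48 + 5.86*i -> [0.48, 6.34, 12.2, 18.06, 23.92]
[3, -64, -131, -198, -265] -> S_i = 3 + -67*i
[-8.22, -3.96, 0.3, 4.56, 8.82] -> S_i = -8.22 + 4.26*i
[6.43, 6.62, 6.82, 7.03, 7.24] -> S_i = 6.43*1.03^i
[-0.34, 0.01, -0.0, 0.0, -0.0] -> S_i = -0.34*(-0.04)^i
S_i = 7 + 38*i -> [7, 45, 83, 121, 159]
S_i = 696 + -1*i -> [696, 695, 694, 693, 692]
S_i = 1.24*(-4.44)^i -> [1.24, -5.51, 24.44, -108.54, 481.9]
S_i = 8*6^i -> [8, 48, 288, 1728, 10368]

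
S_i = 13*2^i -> [13, 26, 52, 104, 208]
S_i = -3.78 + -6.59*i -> [-3.78, -10.37, -16.96, -23.55, -30.14]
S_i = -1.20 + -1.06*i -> [-1.2, -2.26, -3.32, -4.38, -5.44]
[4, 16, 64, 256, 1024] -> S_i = 4*4^i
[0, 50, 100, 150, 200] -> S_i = 0 + 50*i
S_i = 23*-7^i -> [23, -161, 1127, -7889, 55223]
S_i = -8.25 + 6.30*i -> [-8.25, -1.95, 4.35, 10.65, 16.95]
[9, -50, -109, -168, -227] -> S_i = 9 + -59*i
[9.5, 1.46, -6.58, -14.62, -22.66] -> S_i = 9.50 + -8.04*i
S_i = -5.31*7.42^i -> [-5.31, -39.4, -292.35, -2169.23, -16095.71]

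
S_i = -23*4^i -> [-23, -92, -368, -1472, -5888]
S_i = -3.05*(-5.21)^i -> [-3.05, 15.89, -82.79, 431.33, -2247.25]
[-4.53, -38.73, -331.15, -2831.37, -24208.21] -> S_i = -4.53*8.55^i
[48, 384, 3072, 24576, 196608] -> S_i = 48*8^i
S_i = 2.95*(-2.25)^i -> [2.95, -6.64, 14.93, -33.6, 75.61]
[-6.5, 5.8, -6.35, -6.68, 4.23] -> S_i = Random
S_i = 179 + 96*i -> [179, 275, 371, 467, 563]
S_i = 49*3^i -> [49, 147, 441, 1323, 3969]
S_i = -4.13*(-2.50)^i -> [-4.13, 10.32, -25.81, 64.53, -161.33]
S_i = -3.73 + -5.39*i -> [-3.73, -9.12, -14.51, -19.9, -25.29]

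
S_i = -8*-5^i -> [-8, 40, -200, 1000, -5000]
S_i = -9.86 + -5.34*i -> [-9.86, -15.2, -20.54, -25.88, -31.22]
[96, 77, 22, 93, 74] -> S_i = Random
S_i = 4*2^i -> [4, 8, 16, 32, 64]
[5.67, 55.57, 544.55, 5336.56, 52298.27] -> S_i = 5.67*9.80^i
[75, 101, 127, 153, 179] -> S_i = 75 + 26*i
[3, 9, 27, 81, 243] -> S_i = 3*3^i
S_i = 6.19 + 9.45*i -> [6.19, 15.64, 25.09, 34.54, 43.99]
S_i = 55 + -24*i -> [55, 31, 7, -17, -41]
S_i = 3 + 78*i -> [3, 81, 159, 237, 315]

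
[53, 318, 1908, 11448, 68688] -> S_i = 53*6^i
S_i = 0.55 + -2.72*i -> [0.55, -2.17, -4.89, -7.61, -10.33]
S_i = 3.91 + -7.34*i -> [3.91, -3.43, -10.77, -18.11, -25.45]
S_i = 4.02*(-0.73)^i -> [4.02, -2.93, 2.14, -1.56, 1.14]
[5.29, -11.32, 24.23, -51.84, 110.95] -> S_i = 5.29*(-2.14)^i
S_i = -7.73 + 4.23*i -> [-7.73, -3.5, 0.73, 4.96, 9.19]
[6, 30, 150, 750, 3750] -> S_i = 6*5^i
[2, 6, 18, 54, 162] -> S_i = 2*3^i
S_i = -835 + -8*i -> [-835, -843, -851, -859, -867]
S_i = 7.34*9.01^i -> [7.34, 66.13, 595.86, 5368.72, 48372.13]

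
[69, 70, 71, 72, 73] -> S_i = 69 + 1*i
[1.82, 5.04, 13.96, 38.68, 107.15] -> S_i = 1.82*2.77^i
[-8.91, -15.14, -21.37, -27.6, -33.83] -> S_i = -8.91 + -6.23*i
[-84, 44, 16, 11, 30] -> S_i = Random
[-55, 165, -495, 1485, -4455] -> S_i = -55*-3^i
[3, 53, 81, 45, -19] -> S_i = Random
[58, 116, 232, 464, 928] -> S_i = 58*2^i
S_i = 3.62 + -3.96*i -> [3.62, -0.34, -4.3, -8.26, -12.22]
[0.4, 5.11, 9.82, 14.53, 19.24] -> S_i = 0.40 + 4.71*i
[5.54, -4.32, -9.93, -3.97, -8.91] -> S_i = Random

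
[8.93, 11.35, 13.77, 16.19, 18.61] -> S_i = 8.93 + 2.42*i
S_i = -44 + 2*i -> [-44, -42, -40, -38, -36]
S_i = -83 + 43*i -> [-83, -40, 3, 46, 89]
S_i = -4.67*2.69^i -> [-4.67, -12.56, -33.79, -90.9, -244.53]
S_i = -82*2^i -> [-82, -164, -328, -656, -1312]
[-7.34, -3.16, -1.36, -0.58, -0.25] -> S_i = -7.34*0.43^i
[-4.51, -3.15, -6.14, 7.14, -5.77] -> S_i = Random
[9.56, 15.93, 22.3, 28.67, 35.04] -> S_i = 9.56 + 6.37*i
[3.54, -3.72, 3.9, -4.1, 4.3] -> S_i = 3.54*(-1.05)^i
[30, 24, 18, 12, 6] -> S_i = 30 + -6*i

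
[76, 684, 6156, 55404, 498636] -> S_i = 76*9^i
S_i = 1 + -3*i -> [1, -2, -5, -8, -11]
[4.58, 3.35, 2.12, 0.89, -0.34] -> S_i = 4.58 + -1.23*i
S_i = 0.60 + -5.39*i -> [0.6, -4.79, -10.18, -15.57, -20.96]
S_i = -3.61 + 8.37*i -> [-3.61, 4.76, 13.13, 21.5, 29.87]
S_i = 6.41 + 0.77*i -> [6.41, 7.18, 7.95, 8.72, 9.49]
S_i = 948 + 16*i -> [948, 964, 980, 996, 1012]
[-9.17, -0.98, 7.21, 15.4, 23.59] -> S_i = -9.17 + 8.19*i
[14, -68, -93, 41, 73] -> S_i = Random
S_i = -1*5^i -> [-1, -5, -25, -125, -625]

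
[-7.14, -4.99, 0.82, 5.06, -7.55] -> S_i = Random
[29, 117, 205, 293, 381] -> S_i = 29 + 88*i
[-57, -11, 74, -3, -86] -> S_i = Random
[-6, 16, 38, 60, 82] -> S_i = -6 + 22*i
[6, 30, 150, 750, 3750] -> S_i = 6*5^i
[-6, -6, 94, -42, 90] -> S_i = Random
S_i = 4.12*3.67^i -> [4.12, 15.12, 55.49, 203.66, 747.41]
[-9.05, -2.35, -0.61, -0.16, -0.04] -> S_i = -9.05*0.26^i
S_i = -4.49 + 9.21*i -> [-4.49, 4.72, 13.93, 23.14, 32.35]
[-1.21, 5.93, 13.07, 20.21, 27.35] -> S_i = -1.21 + 7.14*i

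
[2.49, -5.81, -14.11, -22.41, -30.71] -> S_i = 2.49 + -8.30*i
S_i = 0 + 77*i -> [0, 77, 154, 231, 308]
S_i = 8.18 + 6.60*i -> [8.18, 14.78, 21.38, 27.98, 34.58]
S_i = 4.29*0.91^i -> [4.29, 3.9, 3.55, 3.23, 2.94]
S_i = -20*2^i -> [-20, -40, -80, -160, -320]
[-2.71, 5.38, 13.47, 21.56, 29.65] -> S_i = -2.71 + 8.09*i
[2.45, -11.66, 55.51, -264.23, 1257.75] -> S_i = 2.45*(-4.76)^i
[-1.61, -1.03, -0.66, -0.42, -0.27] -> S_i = -1.61*0.64^i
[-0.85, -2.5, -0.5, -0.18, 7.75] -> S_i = Random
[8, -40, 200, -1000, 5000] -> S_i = 8*-5^i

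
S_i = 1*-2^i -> [1, -2, 4, -8, 16]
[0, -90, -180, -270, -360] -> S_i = 0 + -90*i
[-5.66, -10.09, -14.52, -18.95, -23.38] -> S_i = -5.66 + -4.43*i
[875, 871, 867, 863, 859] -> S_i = 875 + -4*i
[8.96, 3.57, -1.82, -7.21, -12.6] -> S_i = 8.96 + -5.39*i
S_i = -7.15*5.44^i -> [-7.15, -38.9, -211.59, -1151.07, -6261.84]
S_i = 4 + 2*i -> [4, 6, 8, 10, 12]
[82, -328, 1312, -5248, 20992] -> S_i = 82*-4^i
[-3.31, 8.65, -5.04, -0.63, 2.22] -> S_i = Random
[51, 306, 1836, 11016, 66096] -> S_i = 51*6^i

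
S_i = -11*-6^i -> [-11, 66, -396, 2376, -14256]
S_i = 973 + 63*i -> [973, 1036, 1099, 1162, 1225]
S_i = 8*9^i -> [8, 72, 648, 5832, 52488]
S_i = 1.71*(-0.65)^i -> [1.71, -1.11, 0.72, -0.47, 0.31]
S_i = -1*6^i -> [-1, -6, -36, -216, -1296]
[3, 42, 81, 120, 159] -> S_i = 3 + 39*i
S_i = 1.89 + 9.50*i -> [1.89, 11.39, 20.89, 30.39, 39.89]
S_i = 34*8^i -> [34, 272, 2176, 17408, 139264]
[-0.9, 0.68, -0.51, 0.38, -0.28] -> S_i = -0.90*(-0.75)^i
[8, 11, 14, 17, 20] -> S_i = 8 + 3*i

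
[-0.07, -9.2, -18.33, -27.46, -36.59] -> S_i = -0.07 + -9.13*i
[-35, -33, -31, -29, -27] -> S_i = -35 + 2*i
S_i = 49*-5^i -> [49, -245, 1225, -6125, 30625]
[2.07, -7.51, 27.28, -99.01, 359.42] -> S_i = 2.07*(-3.63)^i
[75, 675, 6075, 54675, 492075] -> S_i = 75*9^i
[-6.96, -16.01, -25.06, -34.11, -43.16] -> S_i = -6.96 + -9.05*i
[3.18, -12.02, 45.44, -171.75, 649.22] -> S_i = 3.18*(-3.78)^i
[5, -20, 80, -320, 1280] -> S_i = 5*-4^i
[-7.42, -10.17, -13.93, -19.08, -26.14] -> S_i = -7.42*1.37^i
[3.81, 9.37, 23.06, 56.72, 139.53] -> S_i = 3.81*2.46^i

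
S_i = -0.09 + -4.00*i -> [-0.09, -4.09, -8.09, -12.09, -16.09]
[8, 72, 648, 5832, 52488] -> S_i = 8*9^i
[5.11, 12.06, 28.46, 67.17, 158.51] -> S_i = 5.11*2.36^i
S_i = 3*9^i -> [3, 27, 243, 2187, 19683]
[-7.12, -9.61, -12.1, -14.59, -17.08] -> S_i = -7.12 + -2.49*i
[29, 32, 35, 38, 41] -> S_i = 29 + 3*i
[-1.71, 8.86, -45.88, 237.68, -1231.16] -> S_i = -1.71*(-5.18)^i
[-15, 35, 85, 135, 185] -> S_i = -15 + 50*i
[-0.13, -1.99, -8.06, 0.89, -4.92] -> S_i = Random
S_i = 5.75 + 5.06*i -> [5.75, 10.81, 15.87, 20.93, 25.99]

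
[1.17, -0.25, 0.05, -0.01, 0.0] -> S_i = 1.17*(-0.21)^i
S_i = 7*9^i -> [7, 63, 567, 5103, 45927]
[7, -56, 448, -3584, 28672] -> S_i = 7*-8^i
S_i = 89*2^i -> [89, 178, 356, 712, 1424]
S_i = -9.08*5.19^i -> [-9.08, -47.13, -244.58, -1269.37, -6588.03]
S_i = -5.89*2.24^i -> [-5.89, -13.19, -29.55, -66.2, -148.29]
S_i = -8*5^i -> [-8, -40, -200, -1000, -5000]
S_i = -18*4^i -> [-18, -72, -288, -1152, -4608]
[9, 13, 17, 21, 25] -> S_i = 9 + 4*i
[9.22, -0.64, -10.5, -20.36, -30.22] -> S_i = 9.22 + -9.86*i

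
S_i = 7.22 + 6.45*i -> [7.22, 13.67, 20.12, 26.57, 33.02]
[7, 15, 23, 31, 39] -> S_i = 7 + 8*i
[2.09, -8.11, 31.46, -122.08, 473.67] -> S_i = 2.09*(-3.88)^i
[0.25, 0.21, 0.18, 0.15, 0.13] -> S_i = 0.25*0.85^i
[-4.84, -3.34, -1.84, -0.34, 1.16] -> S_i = -4.84 + 1.50*i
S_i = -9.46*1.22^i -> [-9.46, -11.54, -14.08, -17.18, -20.96]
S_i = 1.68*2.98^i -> [1.68, 5.01, 14.92, 44.46, 132.49]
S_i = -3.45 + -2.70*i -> [-3.45, -6.15, -8.85, -11.55, -14.25]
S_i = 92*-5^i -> [92, -460, 2300, -11500, 57500]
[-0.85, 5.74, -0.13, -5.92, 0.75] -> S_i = Random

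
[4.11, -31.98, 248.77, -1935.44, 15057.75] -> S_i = 4.11*(-7.78)^i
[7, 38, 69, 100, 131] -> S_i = 7 + 31*i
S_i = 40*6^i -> [40, 240, 1440, 8640, 51840]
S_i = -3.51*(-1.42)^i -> [-3.51, 4.98, -7.08, 10.05, -14.27]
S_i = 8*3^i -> [8, 24, 72, 216, 648]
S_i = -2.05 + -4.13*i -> [-2.05, -6.18, -10.31, -14.44, -18.57]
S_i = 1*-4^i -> [1, -4, 16, -64, 256]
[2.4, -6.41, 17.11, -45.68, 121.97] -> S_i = 2.40*(-2.67)^i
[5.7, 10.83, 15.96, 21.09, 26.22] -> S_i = 5.70 + 5.13*i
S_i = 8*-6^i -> [8, -48, 288, -1728, 10368]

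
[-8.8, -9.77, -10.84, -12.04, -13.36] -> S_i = -8.80*1.11^i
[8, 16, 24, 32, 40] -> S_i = 8 + 8*i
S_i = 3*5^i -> [3, 15, 75, 375, 1875]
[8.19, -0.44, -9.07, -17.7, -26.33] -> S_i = 8.19 + -8.63*i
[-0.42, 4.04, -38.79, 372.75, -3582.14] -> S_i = -0.42*(-9.61)^i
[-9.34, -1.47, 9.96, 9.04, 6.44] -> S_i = Random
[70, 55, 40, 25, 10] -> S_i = 70 + -15*i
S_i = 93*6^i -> [93, 558, 3348, 20088, 120528]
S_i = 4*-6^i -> [4, -24, 144, -864, 5184]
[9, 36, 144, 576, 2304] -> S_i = 9*4^i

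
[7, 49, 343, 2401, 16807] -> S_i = 7*7^i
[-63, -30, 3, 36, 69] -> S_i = -63 + 33*i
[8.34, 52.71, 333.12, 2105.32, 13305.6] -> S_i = 8.34*6.32^i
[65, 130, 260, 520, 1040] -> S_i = 65*2^i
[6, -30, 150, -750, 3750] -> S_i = 6*-5^i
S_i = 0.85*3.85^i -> [0.85, 3.27, 12.6, 48.51, 186.75]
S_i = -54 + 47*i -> [-54, -7, 40, 87, 134]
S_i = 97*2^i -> [97, 194, 388, 776, 1552]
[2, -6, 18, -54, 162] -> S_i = 2*-3^i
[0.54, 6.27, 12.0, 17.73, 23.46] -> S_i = 0.54 + 5.73*i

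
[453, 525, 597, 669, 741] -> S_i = 453 + 72*i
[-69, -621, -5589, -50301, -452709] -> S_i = -69*9^i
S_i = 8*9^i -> [8, 72, 648, 5832, 52488]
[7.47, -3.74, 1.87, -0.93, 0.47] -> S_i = 7.47*(-0.50)^i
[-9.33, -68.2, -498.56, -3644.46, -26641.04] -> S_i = -9.33*7.31^i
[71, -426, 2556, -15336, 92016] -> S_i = 71*-6^i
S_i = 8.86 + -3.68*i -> [8.86, 5.18, 1.5, -2.18, -5.86]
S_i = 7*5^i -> [7, 35, 175, 875, 4375]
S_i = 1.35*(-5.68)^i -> [1.35, -7.67, 43.55, -247.39, 1405.16]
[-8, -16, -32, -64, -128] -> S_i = -8*2^i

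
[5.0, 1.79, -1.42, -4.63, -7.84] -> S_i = 5.00 + -3.21*i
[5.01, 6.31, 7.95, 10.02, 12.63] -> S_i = 5.01*1.26^i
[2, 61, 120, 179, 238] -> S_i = 2 + 59*i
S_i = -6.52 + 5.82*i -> [-6.52, -0.7, 5.12, 10.94, 16.76]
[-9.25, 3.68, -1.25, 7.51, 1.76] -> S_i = Random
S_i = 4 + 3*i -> [4, 7, 10, 13, 16]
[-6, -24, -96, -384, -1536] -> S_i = -6*4^i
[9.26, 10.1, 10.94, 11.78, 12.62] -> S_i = 9.26 + 0.84*i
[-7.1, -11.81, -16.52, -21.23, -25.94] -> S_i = -7.10 + -4.71*i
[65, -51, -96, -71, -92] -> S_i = Random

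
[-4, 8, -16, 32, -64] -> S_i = -4*-2^i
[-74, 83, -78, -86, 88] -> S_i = Random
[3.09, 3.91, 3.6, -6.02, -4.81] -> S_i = Random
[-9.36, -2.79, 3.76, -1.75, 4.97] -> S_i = Random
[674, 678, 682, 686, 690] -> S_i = 674 + 4*i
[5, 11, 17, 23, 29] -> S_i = 5 + 6*i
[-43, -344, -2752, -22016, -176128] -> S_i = -43*8^i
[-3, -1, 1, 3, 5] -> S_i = -3 + 2*i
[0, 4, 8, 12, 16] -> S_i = 0 + 4*i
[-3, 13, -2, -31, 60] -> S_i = Random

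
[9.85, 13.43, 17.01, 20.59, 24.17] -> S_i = 9.85 + 3.58*i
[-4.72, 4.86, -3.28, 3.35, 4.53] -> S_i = Random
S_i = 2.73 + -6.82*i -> [2.73, -4.09, -10.91, -17.73, -24.55]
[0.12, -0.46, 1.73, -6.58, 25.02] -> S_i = 0.12*(-3.80)^i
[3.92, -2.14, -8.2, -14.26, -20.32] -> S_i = 3.92 + -6.06*i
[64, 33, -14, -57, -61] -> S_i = Random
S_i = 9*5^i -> [9, 45, 225, 1125, 5625]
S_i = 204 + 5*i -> [204, 209, 214, 219, 224]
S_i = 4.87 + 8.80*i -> [4.87, 13.67, 22.47, 31.27, 40.07]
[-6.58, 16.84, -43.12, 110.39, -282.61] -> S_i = -6.58*(-2.56)^i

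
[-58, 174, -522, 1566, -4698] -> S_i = -58*-3^i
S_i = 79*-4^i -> [79, -316, 1264, -5056, 20224]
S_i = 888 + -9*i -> [888, 879, 870, 861, 852]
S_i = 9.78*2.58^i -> [9.78, 25.23, 65.1, 167.96, 433.33]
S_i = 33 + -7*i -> [33, 26, 19, 12, 5]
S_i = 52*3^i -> [52, 156, 468, 1404, 4212]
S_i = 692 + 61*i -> [692, 753, 814, 875, 936]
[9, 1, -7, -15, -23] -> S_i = 9 + -8*i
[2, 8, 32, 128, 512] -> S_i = 2*4^i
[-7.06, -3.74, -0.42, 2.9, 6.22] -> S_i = -7.06 + 3.32*i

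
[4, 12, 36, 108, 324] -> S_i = 4*3^i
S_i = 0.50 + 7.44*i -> [0.5, 7.94, 15.38, 22.82, 30.26]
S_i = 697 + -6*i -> [697, 691, 685, 679, 673]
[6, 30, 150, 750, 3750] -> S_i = 6*5^i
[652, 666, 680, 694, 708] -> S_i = 652 + 14*i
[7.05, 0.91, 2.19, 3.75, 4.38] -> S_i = Random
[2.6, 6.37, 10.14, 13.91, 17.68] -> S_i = 2.60 + 3.77*i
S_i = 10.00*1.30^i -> [10.0, 13.0, 16.9, 21.97, 28.56]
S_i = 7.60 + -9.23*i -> [7.6, -1.63, -10.86, -20.09, -29.32]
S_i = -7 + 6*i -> [-7, -1, 5, 11, 17]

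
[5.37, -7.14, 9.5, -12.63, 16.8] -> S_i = 5.37*(-1.33)^i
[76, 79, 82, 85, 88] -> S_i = 76 + 3*i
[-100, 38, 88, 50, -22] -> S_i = Random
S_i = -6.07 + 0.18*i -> [-6.07, -5.89, -5.71, -5.53, -5.35]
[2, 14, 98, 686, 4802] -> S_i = 2*7^i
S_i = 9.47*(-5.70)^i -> [9.47, -53.98, 307.68, -1753.78, 9996.53]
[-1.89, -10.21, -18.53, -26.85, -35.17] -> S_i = -1.89 + -8.32*i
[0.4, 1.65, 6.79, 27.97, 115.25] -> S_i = 0.40*4.12^i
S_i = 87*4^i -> [87, 348, 1392, 5568, 22272]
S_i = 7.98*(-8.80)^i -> [7.98, -70.22, 617.97, -5438.15, 47855.69]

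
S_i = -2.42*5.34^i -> [-2.42, -12.92, -69.01, -368.5, -1967.8]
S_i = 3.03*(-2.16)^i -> [3.03, -6.54, 14.14, -30.54, 65.96]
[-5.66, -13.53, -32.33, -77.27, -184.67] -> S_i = -5.66*2.39^i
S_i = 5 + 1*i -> [5, 6, 7, 8, 9]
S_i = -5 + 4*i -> [-5, -1, 3, 7, 11]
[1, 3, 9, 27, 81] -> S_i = 1*3^i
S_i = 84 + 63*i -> [84, 147, 210, 273, 336]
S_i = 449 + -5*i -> [449, 444, 439, 434, 429]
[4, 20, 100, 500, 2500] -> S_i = 4*5^i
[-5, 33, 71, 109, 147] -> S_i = -5 + 38*i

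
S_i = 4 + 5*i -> [4, 9, 14, 19, 24]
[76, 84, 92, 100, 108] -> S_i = 76 + 8*i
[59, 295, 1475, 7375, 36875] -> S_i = 59*5^i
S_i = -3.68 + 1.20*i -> [-3.68, -2.48, -1.28, -0.08, 1.12]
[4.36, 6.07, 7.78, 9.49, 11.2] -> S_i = 4.36 + 1.71*i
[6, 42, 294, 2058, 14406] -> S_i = 6*7^i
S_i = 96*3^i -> [96, 288, 864, 2592, 7776]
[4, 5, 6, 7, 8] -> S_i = 4 + 1*i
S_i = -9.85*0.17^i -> [-9.85, -1.67, -0.28, -0.05, -0.01]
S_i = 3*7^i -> [3, 21, 147, 1029, 7203]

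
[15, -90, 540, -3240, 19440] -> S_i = 15*-6^i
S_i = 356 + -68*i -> [356, 288, 220, 152, 84]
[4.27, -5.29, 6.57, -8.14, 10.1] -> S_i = 4.27*(-1.24)^i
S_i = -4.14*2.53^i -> [-4.14, -10.47, -26.5, -67.04, -169.62]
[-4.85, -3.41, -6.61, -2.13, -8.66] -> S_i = Random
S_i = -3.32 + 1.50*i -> [-3.32, -1.82, -0.32, 1.18, 2.68]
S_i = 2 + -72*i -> [2, -70, -142, -214, -286]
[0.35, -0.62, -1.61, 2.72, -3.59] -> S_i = Random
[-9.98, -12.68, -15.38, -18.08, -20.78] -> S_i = -9.98 + -2.70*i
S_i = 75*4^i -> [75, 300, 1200, 4800, 19200]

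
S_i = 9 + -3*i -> [9, 6, 3, 0, -3]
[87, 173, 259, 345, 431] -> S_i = 87 + 86*i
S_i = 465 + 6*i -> [465, 471, 477, 483, 489]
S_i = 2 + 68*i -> [2, 70, 138, 206, 274]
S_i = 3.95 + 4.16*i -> [3.95, 8.11, 12.27, 16.43, 20.59]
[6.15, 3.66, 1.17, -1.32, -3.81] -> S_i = 6.15 + -2.49*i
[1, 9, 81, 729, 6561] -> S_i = 1*9^i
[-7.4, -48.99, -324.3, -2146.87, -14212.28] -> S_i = -7.40*6.62^i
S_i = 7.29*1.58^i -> [7.29, 11.52, 18.2, 28.75, 45.43]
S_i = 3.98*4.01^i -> [3.98, 15.96, 64.0, 256.64, 1029.11]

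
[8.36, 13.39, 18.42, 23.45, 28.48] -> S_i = 8.36 + 5.03*i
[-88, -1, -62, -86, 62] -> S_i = Random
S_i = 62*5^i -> [62, 310, 1550, 7750, 38750]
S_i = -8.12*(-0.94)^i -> [-8.12, 7.63, -7.17, 6.74, -6.34]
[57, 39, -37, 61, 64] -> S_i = Random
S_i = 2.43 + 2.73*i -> [2.43, 5.16, 7.89, 10.62, 13.35]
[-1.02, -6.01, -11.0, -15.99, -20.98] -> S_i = -1.02 + -4.99*i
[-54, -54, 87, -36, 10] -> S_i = Random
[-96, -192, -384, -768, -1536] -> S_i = -96*2^i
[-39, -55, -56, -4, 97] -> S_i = Random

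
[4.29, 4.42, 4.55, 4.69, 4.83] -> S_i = 4.29*1.03^i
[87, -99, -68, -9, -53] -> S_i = Random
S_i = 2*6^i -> [2, 12, 72, 432, 2592]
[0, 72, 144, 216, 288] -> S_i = 0 + 72*i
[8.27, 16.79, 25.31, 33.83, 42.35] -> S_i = 8.27 + 8.52*i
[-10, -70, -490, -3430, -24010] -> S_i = -10*7^i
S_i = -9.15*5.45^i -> [-9.15, -49.87, -271.78, -1481.19, -8072.48]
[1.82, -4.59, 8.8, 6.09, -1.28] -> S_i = Random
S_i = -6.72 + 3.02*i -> [-6.72, -3.7, -0.68, 2.34, 5.36]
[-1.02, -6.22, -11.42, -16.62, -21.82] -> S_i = -1.02 + -5.20*i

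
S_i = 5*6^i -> [5, 30, 180, 1080, 6480]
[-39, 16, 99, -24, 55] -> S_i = Random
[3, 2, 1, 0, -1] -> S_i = 3 + -1*i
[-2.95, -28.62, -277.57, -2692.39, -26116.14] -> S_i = -2.95*9.70^i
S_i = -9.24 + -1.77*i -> [-9.24, -11.01, -12.78, -14.55, -16.32]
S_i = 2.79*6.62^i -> [2.79, 18.47, 122.27, 809.43, 5358.41]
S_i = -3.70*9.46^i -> [-3.7, -35.0, -331.12, -3132.38, -29632.36]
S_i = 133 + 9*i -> [133, 142, 151, 160, 169]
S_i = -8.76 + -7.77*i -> [-8.76, -16.53, -24.3, -32.07, -39.84]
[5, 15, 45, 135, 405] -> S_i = 5*3^i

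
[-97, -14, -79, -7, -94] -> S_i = Random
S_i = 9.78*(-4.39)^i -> [9.78, -42.93, 188.48, -827.43, 3632.43]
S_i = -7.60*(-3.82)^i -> [-7.6, 29.03, -110.9, 423.65, -1618.33]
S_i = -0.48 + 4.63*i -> [-0.48, 4.15, 8.78, 13.41, 18.04]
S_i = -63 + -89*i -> [-63, -152, -241, -330, -419]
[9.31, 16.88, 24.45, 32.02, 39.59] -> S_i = 9.31 + 7.57*i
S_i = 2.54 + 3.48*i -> [2.54, 6.02, 9.5, 12.98, 16.46]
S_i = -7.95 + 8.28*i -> [-7.95, 0.33, 8.61, 16.89, 25.17]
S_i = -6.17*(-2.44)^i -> [-6.17, 15.05, -36.73, 89.63, -218.7]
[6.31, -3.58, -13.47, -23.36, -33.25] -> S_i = 6.31 + -9.89*i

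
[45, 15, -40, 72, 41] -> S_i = Random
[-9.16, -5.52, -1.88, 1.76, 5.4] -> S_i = -9.16 + 3.64*i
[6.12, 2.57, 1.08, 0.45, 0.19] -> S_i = 6.12*0.42^i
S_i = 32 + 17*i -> [32, 49, 66, 83, 100]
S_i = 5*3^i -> [5, 15, 45, 135, 405]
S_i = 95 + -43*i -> [95, 52, 9, -34, -77]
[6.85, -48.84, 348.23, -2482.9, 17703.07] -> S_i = 6.85*(-7.13)^i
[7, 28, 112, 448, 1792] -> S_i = 7*4^i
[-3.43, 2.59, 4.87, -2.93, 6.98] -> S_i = Random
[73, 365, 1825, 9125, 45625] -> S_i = 73*5^i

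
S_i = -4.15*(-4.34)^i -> [-4.15, 18.01, -78.17, 339.25, -1472.34]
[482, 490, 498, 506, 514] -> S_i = 482 + 8*i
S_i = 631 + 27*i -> [631, 658, 685, 712, 739]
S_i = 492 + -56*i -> [492, 436, 380, 324, 268]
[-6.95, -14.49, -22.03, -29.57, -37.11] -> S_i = -6.95 + -7.54*i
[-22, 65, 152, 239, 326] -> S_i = -22 + 87*i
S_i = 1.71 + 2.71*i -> [1.71, 4.42, 7.13, 9.84, 12.55]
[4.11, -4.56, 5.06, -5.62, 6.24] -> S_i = 4.11*(-1.11)^i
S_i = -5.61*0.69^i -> [-5.61, -3.87, -2.67, -1.84, -1.27]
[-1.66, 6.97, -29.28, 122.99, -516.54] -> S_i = -1.66*(-4.20)^i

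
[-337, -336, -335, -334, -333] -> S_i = -337 + 1*i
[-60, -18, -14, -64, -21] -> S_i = Random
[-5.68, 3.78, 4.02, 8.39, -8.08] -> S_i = Random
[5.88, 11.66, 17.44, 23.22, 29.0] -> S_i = 5.88 + 5.78*i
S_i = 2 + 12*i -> [2, 14, 26, 38, 50]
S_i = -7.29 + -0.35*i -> [-7.29, -7.64, -7.99, -8.34, -8.69]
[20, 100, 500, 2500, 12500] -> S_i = 20*5^i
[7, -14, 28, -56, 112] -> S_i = 7*-2^i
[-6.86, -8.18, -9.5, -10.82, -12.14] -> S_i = -6.86 + -1.32*i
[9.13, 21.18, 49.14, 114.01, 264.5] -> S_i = 9.13*2.32^i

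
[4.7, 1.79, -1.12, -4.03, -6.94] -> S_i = 4.70 + -2.91*i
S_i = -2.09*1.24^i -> [-2.09, -2.59, -3.21, -3.98, -4.94]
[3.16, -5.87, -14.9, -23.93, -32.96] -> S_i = 3.16 + -9.03*i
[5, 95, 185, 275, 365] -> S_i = 5 + 90*i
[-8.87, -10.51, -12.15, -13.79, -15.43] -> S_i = -8.87 + -1.64*i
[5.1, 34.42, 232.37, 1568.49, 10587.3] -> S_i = 5.10*6.75^i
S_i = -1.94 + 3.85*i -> [-1.94, 1.91, 5.76, 9.61, 13.46]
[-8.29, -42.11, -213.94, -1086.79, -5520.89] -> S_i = -8.29*5.08^i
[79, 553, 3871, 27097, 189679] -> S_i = 79*7^i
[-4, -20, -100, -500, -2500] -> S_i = -4*5^i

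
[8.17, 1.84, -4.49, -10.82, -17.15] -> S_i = 8.17 + -6.33*i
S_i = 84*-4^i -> [84, -336, 1344, -5376, 21504]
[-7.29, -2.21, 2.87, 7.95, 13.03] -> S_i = -7.29 + 5.08*i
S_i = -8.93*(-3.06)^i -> [-8.93, 27.33, -83.62, 255.87, -782.96]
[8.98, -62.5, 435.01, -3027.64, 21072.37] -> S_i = 8.98*(-6.96)^i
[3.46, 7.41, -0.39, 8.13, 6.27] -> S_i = Random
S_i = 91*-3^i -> [91, -273, 819, -2457, 7371]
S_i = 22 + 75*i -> [22, 97, 172, 247, 322]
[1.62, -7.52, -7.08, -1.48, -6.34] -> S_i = Random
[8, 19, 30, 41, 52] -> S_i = 8 + 11*i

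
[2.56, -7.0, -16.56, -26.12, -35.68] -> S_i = 2.56 + -9.56*i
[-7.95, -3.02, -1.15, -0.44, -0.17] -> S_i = -7.95*0.38^i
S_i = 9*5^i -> [9, 45, 225, 1125, 5625]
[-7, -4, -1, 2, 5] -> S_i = -7 + 3*i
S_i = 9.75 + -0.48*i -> [9.75, 9.27, 8.79, 8.31, 7.83]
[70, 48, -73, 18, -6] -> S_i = Random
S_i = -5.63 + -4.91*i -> [-5.63, -10.54, -15.45, -20.36, -25.27]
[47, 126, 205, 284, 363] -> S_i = 47 + 79*i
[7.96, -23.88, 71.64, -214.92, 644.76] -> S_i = 7.96*(-3.00)^i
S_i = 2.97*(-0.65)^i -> [2.97, -1.93, 1.25, -0.82, 0.53]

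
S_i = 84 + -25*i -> [84, 59, 34, 9, -16]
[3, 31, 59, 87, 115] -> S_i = 3 + 28*i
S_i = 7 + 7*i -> [7, 14, 21, 28, 35]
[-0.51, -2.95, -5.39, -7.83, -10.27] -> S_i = -0.51 + -2.44*i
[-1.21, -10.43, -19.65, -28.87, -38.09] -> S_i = -1.21 + -9.22*i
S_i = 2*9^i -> [2, 18, 162, 1458, 13122]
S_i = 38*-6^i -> [38, -228, 1368, -8208, 49248]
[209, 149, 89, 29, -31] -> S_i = 209 + -60*i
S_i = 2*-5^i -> [2, -10, 50, -250, 1250]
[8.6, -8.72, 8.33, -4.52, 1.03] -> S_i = Random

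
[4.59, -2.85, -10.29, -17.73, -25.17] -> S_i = 4.59 + -7.44*i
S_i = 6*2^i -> [6, 12, 24, 48, 96]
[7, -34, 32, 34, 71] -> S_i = Random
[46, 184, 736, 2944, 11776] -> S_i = 46*4^i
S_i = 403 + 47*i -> [403, 450, 497, 544, 591]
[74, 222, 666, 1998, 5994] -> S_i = 74*3^i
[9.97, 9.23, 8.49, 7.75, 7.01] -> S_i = 9.97 + -0.74*i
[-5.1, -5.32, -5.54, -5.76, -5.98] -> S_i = -5.10 + -0.22*i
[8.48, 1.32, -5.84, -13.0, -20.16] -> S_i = 8.48 + -7.16*i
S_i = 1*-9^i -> [1, -9, 81, -729, 6561]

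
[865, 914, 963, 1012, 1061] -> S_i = 865 + 49*i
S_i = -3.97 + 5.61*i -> [-3.97, 1.64, 7.25, 12.86, 18.47]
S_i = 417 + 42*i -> [417, 459, 501, 543, 585]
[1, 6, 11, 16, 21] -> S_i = 1 + 5*i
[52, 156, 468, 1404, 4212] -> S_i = 52*3^i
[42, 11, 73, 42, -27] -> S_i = Random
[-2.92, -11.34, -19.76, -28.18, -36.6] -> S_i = -2.92 + -8.42*i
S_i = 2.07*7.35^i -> [2.07, 15.21, 111.83, 821.93, 6041.15]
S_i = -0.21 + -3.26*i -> [-0.21, -3.47, -6.73, -9.99, -13.25]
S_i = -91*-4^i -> [-91, 364, -1456, 5824, -23296]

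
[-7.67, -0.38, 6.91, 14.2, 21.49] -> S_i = -7.67 + 7.29*i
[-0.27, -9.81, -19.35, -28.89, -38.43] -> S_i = -0.27 + -9.54*i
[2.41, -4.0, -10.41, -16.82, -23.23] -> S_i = 2.41 + -6.41*i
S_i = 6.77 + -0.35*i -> [6.77, 6.42, 6.07, 5.72, 5.37]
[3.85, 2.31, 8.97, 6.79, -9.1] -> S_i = Random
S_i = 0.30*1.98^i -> [0.3, 0.59, 1.18, 2.33, 4.61]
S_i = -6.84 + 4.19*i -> [-6.84, -2.65, 1.54, 5.73, 9.92]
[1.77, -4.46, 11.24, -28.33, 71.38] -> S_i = 1.77*(-2.52)^i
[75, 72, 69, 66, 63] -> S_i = 75 + -3*i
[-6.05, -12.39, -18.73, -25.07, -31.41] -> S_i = -6.05 + -6.34*i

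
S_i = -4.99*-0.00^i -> [-4.99, 0.0, -0.0, 0.0, -0.0]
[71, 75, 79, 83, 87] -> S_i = 71 + 4*i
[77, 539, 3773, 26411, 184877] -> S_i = 77*7^i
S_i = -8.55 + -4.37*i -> [-8.55, -12.92, -17.29, -21.66, -26.03]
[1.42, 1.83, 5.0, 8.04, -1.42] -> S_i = Random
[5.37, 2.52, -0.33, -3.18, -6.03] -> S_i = 5.37 + -2.85*i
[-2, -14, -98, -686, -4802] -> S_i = -2*7^i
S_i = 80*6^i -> [80, 480, 2880, 17280, 103680]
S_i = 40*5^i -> [40, 200, 1000, 5000, 25000]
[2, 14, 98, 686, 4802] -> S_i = 2*7^i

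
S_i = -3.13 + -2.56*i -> [-3.13, -5.69, -8.25, -10.81, -13.37]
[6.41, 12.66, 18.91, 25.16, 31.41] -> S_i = 6.41 + 6.25*i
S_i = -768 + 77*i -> [-768, -691, -614, -537, -460]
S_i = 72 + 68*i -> [72, 140, 208, 276, 344]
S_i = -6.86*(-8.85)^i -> [-6.86, 60.71, -537.29, 4755.04, -42082.08]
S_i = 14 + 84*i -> [14, 98, 182, 266, 350]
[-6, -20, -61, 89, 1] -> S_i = Random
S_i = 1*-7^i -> [1, -7, 49, -343, 2401]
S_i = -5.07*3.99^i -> [-5.07, -20.23, -80.71, -322.05, -1284.99]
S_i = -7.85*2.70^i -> [-7.85, -21.2, -57.23, -154.51, -417.18]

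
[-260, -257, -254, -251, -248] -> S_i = -260 + 3*i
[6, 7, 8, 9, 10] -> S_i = 6 + 1*i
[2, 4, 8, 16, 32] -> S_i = 2*2^i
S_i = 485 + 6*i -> [485, 491, 497, 503, 509]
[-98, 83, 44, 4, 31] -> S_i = Random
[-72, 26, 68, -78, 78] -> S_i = Random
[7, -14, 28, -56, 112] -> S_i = 7*-2^i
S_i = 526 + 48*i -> [526, 574, 622, 670, 718]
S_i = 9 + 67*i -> [9, 76, 143, 210, 277]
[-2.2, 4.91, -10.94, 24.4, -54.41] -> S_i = -2.20*(-2.23)^i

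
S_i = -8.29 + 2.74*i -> [-8.29, -5.55, -2.81, -0.07, 2.67]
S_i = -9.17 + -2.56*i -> [-9.17, -11.73, -14.29, -16.85, -19.41]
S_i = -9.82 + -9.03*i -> [-9.82, -18.85, -27.88, -36.91, -45.94]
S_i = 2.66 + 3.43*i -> [2.66, 6.09, 9.52, 12.95, 16.38]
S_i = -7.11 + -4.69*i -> [-7.11, -11.8, -16.49, -21.18, -25.87]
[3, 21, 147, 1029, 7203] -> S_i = 3*7^i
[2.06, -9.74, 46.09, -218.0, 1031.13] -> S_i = 2.06*(-4.73)^i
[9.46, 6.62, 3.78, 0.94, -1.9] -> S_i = 9.46 + -2.84*i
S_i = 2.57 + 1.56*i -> [2.57, 4.13, 5.69, 7.25, 8.81]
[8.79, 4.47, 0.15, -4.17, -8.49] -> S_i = 8.79 + -4.32*i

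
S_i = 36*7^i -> [36, 252, 1764, 12348, 86436]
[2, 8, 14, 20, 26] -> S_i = 2 + 6*i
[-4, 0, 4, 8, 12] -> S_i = -4 + 4*i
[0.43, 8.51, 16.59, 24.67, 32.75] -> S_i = 0.43 + 8.08*i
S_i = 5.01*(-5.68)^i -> [5.01, -28.46, 161.63, -918.08, 5214.72]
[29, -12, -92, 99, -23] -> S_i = Random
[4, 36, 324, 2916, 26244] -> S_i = 4*9^i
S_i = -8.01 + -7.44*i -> [-8.01, -15.45, -22.89, -30.33, -37.77]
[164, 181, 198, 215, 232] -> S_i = 164 + 17*i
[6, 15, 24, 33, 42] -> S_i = 6 + 9*i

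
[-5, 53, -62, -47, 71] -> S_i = Random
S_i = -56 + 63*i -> [-56, 7, 70, 133, 196]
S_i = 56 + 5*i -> [56, 61, 66, 71, 76]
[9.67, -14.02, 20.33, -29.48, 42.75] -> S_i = 9.67*(-1.45)^i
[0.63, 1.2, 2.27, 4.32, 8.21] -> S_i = 0.63*1.90^i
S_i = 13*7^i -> [13, 91, 637, 4459, 31213]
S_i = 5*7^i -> [5, 35, 245, 1715, 12005]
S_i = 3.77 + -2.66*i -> [3.77, 1.11, -1.55, -4.21, -6.87]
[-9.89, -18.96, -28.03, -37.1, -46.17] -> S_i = -9.89 + -9.07*i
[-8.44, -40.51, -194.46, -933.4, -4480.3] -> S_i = -8.44*4.80^i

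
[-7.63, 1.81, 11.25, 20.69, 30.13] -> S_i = -7.63 + 9.44*i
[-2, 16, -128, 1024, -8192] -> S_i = -2*-8^i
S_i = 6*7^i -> [6, 42, 294, 2058, 14406]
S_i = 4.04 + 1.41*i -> [4.04, 5.45, 6.86, 8.27, 9.68]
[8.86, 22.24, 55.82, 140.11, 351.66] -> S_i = 8.86*2.51^i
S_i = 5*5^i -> [5, 25, 125, 625, 3125]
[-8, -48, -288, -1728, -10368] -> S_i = -8*6^i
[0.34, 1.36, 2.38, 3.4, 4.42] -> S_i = 0.34 + 1.02*i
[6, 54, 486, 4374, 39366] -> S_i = 6*9^i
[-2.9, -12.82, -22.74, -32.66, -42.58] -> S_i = -2.90 + -9.92*i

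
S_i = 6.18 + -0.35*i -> [6.18, 5.83, 5.48, 5.13, 4.78]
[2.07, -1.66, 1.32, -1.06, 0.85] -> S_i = 2.07*(-0.80)^i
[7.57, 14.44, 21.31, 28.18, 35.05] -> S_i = 7.57 + 6.87*i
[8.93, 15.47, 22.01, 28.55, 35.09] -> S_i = 8.93 + 6.54*i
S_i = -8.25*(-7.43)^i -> [-8.25, 61.3, -455.44, 3383.92, -25142.54]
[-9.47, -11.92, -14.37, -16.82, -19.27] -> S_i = -9.47 + -2.45*i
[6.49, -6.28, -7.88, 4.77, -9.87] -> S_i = Random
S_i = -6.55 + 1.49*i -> [-6.55, -5.06, -3.57, -2.08, -0.59]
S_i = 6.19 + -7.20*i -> [6.19, -1.01, -8.21, -15.41, -22.61]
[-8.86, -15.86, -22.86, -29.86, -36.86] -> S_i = -8.86 + -7.00*i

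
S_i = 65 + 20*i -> [65, 85, 105, 125, 145]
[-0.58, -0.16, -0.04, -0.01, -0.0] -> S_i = -0.58*0.27^i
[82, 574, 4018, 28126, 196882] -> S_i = 82*7^i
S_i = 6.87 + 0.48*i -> [6.87, 7.35, 7.83, 8.31, 8.79]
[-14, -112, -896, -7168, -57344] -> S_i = -14*8^i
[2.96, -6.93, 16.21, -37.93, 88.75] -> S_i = 2.96*(-2.34)^i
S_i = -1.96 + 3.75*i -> [-1.96, 1.79, 5.54, 9.29, 13.04]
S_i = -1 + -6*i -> [-1, -7, -13, -19, -25]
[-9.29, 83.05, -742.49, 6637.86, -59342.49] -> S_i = -9.29*(-8.94)^i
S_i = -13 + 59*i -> [-13, 46, 105, 164, 223]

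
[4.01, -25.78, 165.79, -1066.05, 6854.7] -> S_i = 4.01*(-6.43)^i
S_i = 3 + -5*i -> [3, -2, -7, -12, -17]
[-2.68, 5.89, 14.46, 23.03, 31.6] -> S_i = -2.68 + 8.57*i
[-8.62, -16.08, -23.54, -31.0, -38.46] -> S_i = -8.62 + -7.46*i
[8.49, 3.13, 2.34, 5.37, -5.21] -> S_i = Random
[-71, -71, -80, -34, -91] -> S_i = Random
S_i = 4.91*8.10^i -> [4.91, 39.77, 322.15, 2609.38, 21135.94]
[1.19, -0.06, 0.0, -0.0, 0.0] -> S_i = 1.19*(-0.05)^i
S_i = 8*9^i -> [8, 72, 648, 5832, 52488]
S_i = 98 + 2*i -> [98, 100, 102, 104, 106]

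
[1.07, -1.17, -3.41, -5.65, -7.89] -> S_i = 1.07 + -2.24*i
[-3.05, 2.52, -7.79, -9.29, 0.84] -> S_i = Random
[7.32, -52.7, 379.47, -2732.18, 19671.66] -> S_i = 7.32*(-7.20)^i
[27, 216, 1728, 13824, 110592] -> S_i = 27*8^i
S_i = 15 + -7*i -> [15, 8, 1, -6, -13]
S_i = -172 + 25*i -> [-172, -147, -122, -97, -72]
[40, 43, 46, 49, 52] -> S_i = 40 + 3*i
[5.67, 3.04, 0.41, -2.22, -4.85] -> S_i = 5.67 + -2.63*i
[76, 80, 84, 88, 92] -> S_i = 76 + 4*i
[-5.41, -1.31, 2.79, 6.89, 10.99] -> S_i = -5.41 + 4.10*i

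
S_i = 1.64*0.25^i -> [1.64, 0.41, 0.1, 0.03, 0.01]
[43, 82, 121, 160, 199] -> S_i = 43 + 39*i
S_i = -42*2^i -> [-42, -84, -168, -336, -672]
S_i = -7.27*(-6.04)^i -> [-7.27, 43.91, -265.22, 1601.94, -9675.69]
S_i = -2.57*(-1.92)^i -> [-2.57, 4.93, -9.47, 18.19, -34.93]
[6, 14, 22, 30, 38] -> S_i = 6 + 8*i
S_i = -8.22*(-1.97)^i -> [-8.22, 16.19, -31.9, 62.84, -123.8]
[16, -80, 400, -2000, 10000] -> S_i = 16*-5^i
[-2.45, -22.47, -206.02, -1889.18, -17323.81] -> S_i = -2.45*9.17^i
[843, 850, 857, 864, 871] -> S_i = 843 + 7*i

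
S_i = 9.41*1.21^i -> [9.41, 11.39, 13.78, 16.67, 20.17]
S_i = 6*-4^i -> [6, -24, 96, -384, 1536]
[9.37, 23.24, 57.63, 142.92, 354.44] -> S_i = 9.37*2.48^i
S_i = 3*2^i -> [3, 6, 12, 24, 48]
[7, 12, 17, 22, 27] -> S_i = 7 + 5*i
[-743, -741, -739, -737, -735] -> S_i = -743 + 2*i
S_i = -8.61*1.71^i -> [-8.61, -14.72, -25.18, -43.05, -73.62]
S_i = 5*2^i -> [5, 10, 20, 40, 80]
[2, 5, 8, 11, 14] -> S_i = 2 + 3*i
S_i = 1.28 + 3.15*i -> [1.28, 4.43, 7.58, 10.73, 13.88]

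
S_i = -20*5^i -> [-20, -100, -500, -2500, -12500]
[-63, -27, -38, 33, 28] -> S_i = Random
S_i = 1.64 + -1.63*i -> [1.64, 0.01, -1.62, -3.25, -4.88]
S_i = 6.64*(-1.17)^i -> [6.64, -7.77, 9.09, -10.63, 12.44]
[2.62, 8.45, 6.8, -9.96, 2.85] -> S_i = Random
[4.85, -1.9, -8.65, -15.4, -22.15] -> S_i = 4.85 + -6.75*i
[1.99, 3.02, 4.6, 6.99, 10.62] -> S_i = 1.99*1.52^i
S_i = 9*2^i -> [9, 18, 36, 72, 144]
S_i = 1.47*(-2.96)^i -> [1.47, -4.35, 12.88, -38.12, 112.85]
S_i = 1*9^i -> [1, 9, 81, 729, 6561]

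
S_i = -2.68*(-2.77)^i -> [-2.68, 7.42, -20.56, 56.96, -157.78]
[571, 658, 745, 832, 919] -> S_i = 571 + 87*i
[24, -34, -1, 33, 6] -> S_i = Random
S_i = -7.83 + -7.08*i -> [-7.83, -14.91, -21.99, -29.07, -36.15]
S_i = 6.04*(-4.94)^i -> [6.04, -29.84, 147.4, -728.14, 3597.04]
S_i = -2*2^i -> [-2, -4, -8, -16, -32]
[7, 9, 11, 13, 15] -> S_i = 7 + 2*i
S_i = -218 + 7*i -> [-218, -211, -204, -197, -190]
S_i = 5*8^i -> [5, 40, 320, 2560, 20480]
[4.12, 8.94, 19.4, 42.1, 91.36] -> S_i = 4.12*2.17^i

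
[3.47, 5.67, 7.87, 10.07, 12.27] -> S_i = 3.47 + 2.20*i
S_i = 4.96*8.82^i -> [4.96, 43.75, 385.85, 3403.2, 30016.22]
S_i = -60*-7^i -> [-60, 420, -2940, 20580, -144060]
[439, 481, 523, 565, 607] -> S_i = 439 + 42*i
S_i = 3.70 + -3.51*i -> [3.7, 0.19, -3.32, -6.83, -10.34]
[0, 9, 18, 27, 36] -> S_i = 0 + 9*i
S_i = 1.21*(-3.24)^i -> [1.21, -3.92, 12.7, -41.15, 133.34]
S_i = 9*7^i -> [9, 63, 441, 3087, 21609]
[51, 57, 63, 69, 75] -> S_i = 51 + 6*i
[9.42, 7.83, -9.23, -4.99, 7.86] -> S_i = Random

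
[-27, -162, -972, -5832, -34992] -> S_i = -27*6^i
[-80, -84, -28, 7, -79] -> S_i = Random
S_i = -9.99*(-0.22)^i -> [-9.99, 2.2, -0.48, 0.11, -0.02]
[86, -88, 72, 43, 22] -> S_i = Random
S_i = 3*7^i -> [3, 21, 147, 1029, 7203]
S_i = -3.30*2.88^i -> [-3.3, -9.5, -27.37, -78.83, -227.03]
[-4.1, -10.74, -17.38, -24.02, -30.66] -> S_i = -4.10 + -6.64*i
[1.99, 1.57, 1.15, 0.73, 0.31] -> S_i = 1.99 + -0.42*i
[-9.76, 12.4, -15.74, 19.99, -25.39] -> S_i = -9.76*(-1.27)^i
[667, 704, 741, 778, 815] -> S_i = 667 + 37*i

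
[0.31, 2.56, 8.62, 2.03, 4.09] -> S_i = Random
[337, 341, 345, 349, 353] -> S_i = 337 + 4*i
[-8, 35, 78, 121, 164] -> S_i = -8 + 43*i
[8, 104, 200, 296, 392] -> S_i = 8 + 96*i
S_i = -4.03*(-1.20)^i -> [-4.03, 4.84, -5.8, 6.96, -8.36]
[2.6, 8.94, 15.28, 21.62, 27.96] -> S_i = 2.60 + 6.34*i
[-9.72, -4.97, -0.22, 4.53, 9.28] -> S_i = -9.72 + 4.75*i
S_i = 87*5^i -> [87, 435, 2175, 10875, 54375]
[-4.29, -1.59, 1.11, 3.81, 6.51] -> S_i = -4.29 + 2.70*i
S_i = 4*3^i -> [4, 12, 36, 108, 324]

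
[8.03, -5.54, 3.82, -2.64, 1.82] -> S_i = 8.03*(-0.69)^i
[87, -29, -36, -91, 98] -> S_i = Random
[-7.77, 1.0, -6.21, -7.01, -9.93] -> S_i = Random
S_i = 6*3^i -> [6, 18, 54, 162, 486]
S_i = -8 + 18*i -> [-8, 10, 28, 46, 64]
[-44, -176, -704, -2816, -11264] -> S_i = -44*4^i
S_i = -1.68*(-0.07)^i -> [-1.68, 0.12, -0.01, 0.0, -0.0]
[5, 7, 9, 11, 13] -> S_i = 5 + 2*i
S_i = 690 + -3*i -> [690, 687, 684, 681, 678]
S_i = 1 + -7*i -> [1, -6, -13, -20, -27]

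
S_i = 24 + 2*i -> [24, 26, 28, 30, 32]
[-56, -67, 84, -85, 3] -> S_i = Random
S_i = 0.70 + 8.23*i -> [0.7, 8.93, 17.16, 25.39, 33.62]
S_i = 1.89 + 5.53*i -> [1.89, 7.42, 12.95, 18.48, 24.01]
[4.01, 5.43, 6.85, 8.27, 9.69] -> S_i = 4.01 + 1.42*i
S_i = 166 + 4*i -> [166, 170, 174, 178, 182]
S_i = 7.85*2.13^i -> [7.85, 16.72, 35.61, 75.86, 161.58]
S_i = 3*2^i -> [3, 6, 12, 24, 48]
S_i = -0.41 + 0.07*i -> [-0.41, -0.34, -0.27, -0.2, -0.13]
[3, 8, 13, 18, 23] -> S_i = 3 + 5*i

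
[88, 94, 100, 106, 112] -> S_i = 88 + 6*i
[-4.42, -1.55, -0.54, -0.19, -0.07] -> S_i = -4.42*0.35^i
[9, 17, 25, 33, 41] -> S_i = 9 + 8*i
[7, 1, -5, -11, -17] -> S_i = 7 + -6*i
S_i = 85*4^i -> [85, 340, 1360, 5440, 21760]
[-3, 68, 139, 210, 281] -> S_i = -3 + 71*i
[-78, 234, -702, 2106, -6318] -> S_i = -78*-3^i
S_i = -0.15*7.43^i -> [-0.15, -1.11, -8.28, -61.53, -457.14]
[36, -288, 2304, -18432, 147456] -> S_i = 36*-8^i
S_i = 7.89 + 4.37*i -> [7.89, 12.26, 16.63, 21.0, 25.37]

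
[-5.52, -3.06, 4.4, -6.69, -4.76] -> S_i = Random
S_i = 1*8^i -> [1, 8, 64, 512, 4096]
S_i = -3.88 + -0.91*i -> [-3.88, -4.79, -5.7, -6.61, -7.52]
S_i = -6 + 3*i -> [-6, -3, 0, 3, 6]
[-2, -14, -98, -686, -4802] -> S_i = -2*7^i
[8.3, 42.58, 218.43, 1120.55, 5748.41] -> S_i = 8.30*5.13^i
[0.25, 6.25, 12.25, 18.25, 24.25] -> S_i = 0.25 + 6.00*i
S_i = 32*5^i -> [32, 160, 800, 4000, 20000]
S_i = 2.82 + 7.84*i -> [2.82, 10.66, 18.5, 26.34, 34.18]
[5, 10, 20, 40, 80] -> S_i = 5*2^i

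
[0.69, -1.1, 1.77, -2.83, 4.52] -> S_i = 0.69*(-1.60)^i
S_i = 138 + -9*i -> [138, 129, 120, 111, 102]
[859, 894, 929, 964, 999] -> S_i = 859 + 35*i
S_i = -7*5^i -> [-7, -35, -175, -875, -4375]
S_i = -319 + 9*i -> [-319, -310, -301, -292, -283]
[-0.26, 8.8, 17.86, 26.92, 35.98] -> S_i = -0.26 + 9.06*i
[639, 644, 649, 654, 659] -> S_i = 639 + 5*i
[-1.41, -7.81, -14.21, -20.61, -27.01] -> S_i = -1.41 + -6.40*i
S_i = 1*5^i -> [1, 5, 25, 125, 625]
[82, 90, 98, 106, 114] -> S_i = 82 + 8*i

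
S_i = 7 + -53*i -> [7, -46, -99, -152, -205]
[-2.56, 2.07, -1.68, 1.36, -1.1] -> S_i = -2.56*(-0.81)^i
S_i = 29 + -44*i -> [29, -15, -59, -103, -147]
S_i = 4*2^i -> [4, 8, 16, 32, 64]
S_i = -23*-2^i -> [-23, 46, -92, 184, -368]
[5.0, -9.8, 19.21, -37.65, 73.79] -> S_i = 5.00*(-1.96)^i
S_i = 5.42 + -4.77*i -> [5.42, 0.65, -4.12, -8.89, -13.66]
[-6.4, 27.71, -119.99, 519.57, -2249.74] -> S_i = -6.40*(-4.33)^i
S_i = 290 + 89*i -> [290, 379, 468, 557, 646]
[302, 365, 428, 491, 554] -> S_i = 302 + 63*i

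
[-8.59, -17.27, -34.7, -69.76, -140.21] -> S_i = -8.59*2.01^i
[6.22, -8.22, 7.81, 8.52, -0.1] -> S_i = Random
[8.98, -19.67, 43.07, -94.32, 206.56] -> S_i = 8.98*(-2.19)^i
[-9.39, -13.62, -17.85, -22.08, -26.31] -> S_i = -9.39 + -4.23*i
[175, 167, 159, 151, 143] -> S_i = 175 + -8*i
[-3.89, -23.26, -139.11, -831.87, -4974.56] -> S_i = -3.89*5.98^i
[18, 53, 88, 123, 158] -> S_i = 18 + 35*i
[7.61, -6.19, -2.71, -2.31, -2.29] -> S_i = Random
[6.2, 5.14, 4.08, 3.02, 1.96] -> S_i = 6.20 + -1.06*i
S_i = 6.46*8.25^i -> [6.46, 53.3, 439.68, 3627.39, 29925.98]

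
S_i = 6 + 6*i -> [6, 12, 18, 24, 30]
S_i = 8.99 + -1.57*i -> [8.99, 7.42, 5.85, 4.28, 2.71]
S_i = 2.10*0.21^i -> [2.1, 0.44, 0.09, 0.02, 0.0]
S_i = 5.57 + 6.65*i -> [5.57, 12.22, 18.87, 25.52, 32.17]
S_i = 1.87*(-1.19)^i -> [1.87, -2.23, 2.65, -3.15, 3.75]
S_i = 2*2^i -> [2, 4, 8, 16, 32]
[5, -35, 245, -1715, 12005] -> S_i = 5*-7^i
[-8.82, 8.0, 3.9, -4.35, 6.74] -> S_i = Random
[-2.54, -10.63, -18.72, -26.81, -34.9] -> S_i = -2.54 + -8.09*i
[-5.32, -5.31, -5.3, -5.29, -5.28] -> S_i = -5.32 + 0.01*i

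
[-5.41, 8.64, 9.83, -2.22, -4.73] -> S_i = Random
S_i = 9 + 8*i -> [9, 17, 25, 33, 41]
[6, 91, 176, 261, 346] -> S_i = 6 + 85*i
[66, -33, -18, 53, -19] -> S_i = Random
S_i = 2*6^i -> [2, 12, 72, 432, 2592]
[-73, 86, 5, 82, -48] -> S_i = Random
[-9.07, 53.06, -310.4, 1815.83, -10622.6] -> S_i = -9.07*(-5.85)^i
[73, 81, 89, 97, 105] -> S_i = 73 + 8*i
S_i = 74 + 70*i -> [74, 144, 214, 284, 354]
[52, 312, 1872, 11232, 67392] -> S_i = 52*6^i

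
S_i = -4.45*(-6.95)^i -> [-4.45, 30.93, -214.95, 1493.88, -10382.44]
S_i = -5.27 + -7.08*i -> [-5.27, -12.35, -19.43, -26.51, -33.59]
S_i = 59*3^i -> [59, 177, 531, 1593, 4779]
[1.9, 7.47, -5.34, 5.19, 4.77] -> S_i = Random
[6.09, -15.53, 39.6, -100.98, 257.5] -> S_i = 6.09*(-2.55)^i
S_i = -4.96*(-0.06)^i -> [-4.96, 0.3, -0.02, 0.0, -0.0]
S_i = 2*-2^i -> [2, -4, 8, -16, 32]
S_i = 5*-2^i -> [5, -10, 20, -40, 80]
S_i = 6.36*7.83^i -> [6.36, 49.8, 389.92, 3053.11, 23905.85]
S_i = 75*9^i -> [75, 675, 6075, 54675, 492075]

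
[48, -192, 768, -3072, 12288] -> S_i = 48*-4^i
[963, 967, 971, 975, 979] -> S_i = 963 + 4*i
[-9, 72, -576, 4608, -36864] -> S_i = -9*-8^i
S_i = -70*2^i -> [-70, -140, -280, -560, -1120]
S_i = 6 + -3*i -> [6, 3, 0, -3, -6]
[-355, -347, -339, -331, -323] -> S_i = -355 + 8*i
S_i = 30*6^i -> [30, 180, 1080, 6480, 38880]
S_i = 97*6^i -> [97, 582, 3492, 20952, 125712]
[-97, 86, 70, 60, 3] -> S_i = Random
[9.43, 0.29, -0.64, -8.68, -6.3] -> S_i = Random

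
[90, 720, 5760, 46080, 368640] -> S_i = 90*8^i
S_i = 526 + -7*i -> [526, 519, 512, 505, 498]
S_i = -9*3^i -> [-9, -27, -81, -243, -729]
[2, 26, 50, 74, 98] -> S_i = 2 + 24*i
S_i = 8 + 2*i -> [8, 10, 12, 14, 16]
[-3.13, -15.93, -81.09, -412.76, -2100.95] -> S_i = -3.13*5.09^i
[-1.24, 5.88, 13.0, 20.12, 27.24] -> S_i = -1.24 + 7.12*i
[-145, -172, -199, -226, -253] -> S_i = -145 + -27*i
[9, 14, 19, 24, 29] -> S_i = 9 + 5*i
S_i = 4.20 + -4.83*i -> [4.2, -0.63, -5.46, -10.29, -15.12]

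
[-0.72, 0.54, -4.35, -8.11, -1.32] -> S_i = Random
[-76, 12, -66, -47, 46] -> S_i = Random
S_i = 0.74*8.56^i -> [0.74, 6.33, 54.22, 464.14, 3973.08]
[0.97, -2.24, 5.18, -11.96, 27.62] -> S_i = 0.97*(-2.31)^i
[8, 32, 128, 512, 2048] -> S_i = 8*4^i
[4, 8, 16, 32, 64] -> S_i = 4*2^i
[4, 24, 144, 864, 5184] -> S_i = 4*6^i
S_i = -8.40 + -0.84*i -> [-8.4, -9.24, -10.08, -10.92, -11.76]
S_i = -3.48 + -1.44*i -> [-3.48, -4.92, -6.36, -7.8, -9.24]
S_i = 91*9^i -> [91, 819, 7371, 66339, 597051]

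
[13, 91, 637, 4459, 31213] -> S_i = 13*7^i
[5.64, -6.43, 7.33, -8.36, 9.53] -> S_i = 5.64*(-1.14)^i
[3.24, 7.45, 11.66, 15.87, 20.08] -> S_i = 3.24 + 4.21*i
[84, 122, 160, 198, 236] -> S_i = 84 + 38*i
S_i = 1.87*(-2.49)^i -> [1.87, -4.66, 11.59, -28.87, 71.89]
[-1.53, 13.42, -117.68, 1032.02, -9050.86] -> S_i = -1.53*(-8.77)^i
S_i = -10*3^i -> [-10, -30, -90, -270, -810]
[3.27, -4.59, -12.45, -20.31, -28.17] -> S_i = 3.27 + -7.86*i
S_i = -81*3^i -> [-81, -243, -729, -2187, -6561]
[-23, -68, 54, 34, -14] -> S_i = Random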